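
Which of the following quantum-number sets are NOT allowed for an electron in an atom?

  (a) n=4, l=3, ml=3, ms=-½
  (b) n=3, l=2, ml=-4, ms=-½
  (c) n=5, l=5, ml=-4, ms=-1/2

(b) and (c)

(b) has |ml| = 4 > l = 2, violating −l ≤ ml ≤ l.
(c) has l = 5 ≥ n = 5, violating 0 ≤ l ≤ n−1.
The remaining set (a) satisfies all four rules.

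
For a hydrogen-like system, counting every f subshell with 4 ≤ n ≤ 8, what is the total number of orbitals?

An f subshell (l = 3) exists for every n ≥ 4, so shells n = 4, 5, 6, 7, 8 each contribute one — 5 subshells.
Since each f subshell has 2·3+1 = 7 orbitals, the total is 5 × 7 = 35.

35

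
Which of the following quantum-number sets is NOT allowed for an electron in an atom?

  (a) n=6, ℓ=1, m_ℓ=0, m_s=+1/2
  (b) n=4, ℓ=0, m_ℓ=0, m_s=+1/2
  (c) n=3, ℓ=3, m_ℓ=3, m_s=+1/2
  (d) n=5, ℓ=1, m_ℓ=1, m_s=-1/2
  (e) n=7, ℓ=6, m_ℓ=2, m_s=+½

(c)

(c) has ℓ = 3 ≥ n = 3, violating 0 ≤ ℓ ≤ n−1.
The remaining sets (a), (b), (d), (e) satisfy all four rules.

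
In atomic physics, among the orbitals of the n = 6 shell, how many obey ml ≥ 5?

1

With n = 6 the allowed l are 0, 1, …, 5.
Orbitals with ml ≥ 5, by l: l=5 → 1.
Total orbitals: 1.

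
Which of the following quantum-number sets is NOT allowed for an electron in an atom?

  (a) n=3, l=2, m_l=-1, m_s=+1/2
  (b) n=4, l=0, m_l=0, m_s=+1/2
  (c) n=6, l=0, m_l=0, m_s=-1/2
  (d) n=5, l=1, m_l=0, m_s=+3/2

(d)

(d) has m_s = +3/2, but an electron's spin must be ±1/2.
The remaining sets (a), (b), (c) satisfy all four rules.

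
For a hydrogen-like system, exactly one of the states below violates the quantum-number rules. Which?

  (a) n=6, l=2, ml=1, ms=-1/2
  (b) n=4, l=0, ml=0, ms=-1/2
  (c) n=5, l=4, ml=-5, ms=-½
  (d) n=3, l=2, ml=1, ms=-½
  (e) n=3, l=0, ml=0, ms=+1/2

(c) has |ml| = 5 > l = 4, violating −l ≤ ml ≤ l.
The remaining sets (a), (b), (d), (e) satisfy all four rules.

(c)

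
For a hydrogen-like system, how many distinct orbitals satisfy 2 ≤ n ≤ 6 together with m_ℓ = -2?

10

Go shell by shell, enumerating (ℓ, m_ℓ) with m_ℓ = -2:
n=3 → 1; n=4 → 2; n=5 → 3; n=6 → 4.
Total orbitals: 1 + 2 + 3 + 4 = 10.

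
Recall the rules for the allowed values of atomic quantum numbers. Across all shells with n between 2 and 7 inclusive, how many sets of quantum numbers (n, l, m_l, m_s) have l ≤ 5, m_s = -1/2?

126

Work shell by shell — for each n, count the (l, m_l) pairs that satisfy l ≤ 5:
n=2 → 4; n=3 → 9; n=4 → 16; n=5 → 25; n=6 → 36; n=7 → 36.
Orbitals: 4 + 9 + 16 + 25 + 36 + 36 = 126. With m_s fixed to -1/2 there is one state per orbital, so 126 states.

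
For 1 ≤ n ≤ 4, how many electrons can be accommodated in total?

Total orbitals = 1² + 2² + 3² + 4² = 30. Doubling for spin gives 60 electrons.

60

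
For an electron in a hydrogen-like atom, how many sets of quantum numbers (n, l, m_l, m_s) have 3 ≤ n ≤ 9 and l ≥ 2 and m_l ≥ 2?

Per-shell orbital counts meeting the constraint:
n=3 → 1; n=4 → 3; n=5 → 6; n=6 → 10; n=7 → 15; n=8 → 21; n=9 → 28.
Orbitals: 1 + 3 + 6 + 10 + 15 + 21 + 28 = 84. Including both spin states (m_s = ±1/2) gives 2 × 84 = 168 states.

168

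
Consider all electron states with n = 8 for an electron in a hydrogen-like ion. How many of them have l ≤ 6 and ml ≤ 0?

With n = 8 the allowed l are 0, 1, …, 7.
Orbitals with l ≤ 6 and ml ≤ 0, by l: l=0 → 1; l=1 → 2; l=2 → 3; l=3 → 4; l=4 → 5; l=5 → 6; l=6 → 7.
Orbitals: 1 + 2 + 3 + 4 + 5 + 6 + 7 = 28. Each orbital carries two spin states, so 28 × 2 = 56 states.

56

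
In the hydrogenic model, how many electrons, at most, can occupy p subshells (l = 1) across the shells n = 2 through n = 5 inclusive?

A p subshell (l = 1) exists for every n ≥ 2, so shells n = 2, 3, 4, 5 each contribute one — 4 subshells.
Since each p subshell holds 2(2·1+1) = 6 electrons, the total is 4 × 6 = 24.

24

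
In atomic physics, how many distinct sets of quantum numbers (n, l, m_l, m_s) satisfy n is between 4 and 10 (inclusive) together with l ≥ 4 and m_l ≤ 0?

280

Treat each shell separately and count matching orbitals:
n=5 → 5; n=6 → 11; n=7 → 18; n=8 → 26; n=9 → 35; n=10 → 45.
Orbitals: 5 + 11 + 18 + 26 + 35 + 45 = 140. Including both spin states (m_s = ±1/2) gives 2 × 140 = 280 states.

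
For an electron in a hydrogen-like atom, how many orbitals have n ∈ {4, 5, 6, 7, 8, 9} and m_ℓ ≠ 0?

Treat each shell separately and count matching orbitals:
n=4 → 12; n=5 → 20; n=6 → 30; n=7 → 42; n=8 → 56; n=9 → 72.
Total orbitals: 12 + 20 + 30 + 42 + 56 + 72 = 232.

232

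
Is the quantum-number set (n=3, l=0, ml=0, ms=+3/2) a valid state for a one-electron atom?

The spin quantum number for an electron can only be ms = +1/2 or −1/2; ms = +3/2 is not one of those.

Invalid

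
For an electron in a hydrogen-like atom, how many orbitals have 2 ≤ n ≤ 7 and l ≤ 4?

Treat each shell separately and count matching orbitals:
n=2 → 4; n=3 → 9; n=4 → 16; n=5 → 25; n=6 → 25; n=7 → 25.
Total orbitals: 4 + 9 + 16 + 25 + 25 + 25 = 104.

104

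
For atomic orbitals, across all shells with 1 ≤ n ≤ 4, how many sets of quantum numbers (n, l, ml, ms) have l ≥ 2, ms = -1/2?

Per-shell orbital counts meeting the constraint:
n=3 → 5; n=4 → 12.
Orbitals: 5 + 12 = 17. With ms fixed to -1/2 there is one state per orbital, so 17 states.

17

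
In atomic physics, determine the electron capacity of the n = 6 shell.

A shell holds 2n² electrons: 2 × 6² = 2 × 36 = 72.

72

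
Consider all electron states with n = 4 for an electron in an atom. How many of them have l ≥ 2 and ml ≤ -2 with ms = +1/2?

The n = 4 shell has l = 0 through 3; check each.
Orbitals with l ≥ 2 and ml ≤ -2, by l: l=2 → 1; l=3 → 2.
Orbitals: 1 + 2 = 3. With ms fixed to a single value there is one state per orbital, giving 3 states.

3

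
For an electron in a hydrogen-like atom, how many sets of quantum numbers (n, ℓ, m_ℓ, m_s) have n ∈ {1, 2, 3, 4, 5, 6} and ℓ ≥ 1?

Work shell by shell — for each n, count the (ℓ, m_ℓ) pairs that satisfy ℓ ≥ 1:
n=2 → 3; n=3 → 8; n=4 → 15; n=5 → 24; n=6 → 35.
Orbitals: 3 + 8 + 15 + 24 + 35 = 85. Including both spin states (m_s = ±1/2) gives 2 × 85 = 170 states.

170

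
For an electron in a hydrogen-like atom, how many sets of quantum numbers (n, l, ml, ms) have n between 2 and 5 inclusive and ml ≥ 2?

Work shell by shell — for each n, count the (l, ml) pairs that satisfy ml ≥ 2:
n=3 → 1; n=4 → 3; n=5 → 6.
Orbitals: 1 + 3 + 6 = 10. Including both spin states (ms = ±1/2) gives 2 × 10 = 20 states.

20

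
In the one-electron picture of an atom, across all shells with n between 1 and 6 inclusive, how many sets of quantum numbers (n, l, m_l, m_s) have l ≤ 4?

Treat each shell separately and count matching orbitals:
n=1 → 1; n=2 → 4; n=3 → 9; n=4 → 16; n=5 → 25; n=6 → 25.
Orbitals: 1 + 4 + 9 + 16 + 25 + 25 = 80. Including both spin states (m_s = ±1/2) gives 2 × 80 = 160 states.

160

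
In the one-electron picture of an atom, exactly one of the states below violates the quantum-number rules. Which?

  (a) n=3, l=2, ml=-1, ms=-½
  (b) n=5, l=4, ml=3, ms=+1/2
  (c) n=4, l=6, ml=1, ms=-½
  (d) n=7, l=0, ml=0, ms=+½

(c) has l = 6 ≥ n = 4, violating 0 ≤ l ≤ n−1.
The remaining sets (a), (b), (d) satisfy all four rules.

(c)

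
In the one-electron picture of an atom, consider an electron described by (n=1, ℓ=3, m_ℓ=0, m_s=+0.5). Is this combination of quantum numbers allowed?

Invalid

The orbital quantum number must satisfy 0 ≤ ℓ ≤ n−1. With n = 1 the allowed ℓ values are 0, so ℓ = 3 is out of range.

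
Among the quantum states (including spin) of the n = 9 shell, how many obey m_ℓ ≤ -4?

30

For n = 9, ℓ ranges over 0 … 8.
The (ℓ, m_ℓ) pairs meeting m_ℓ ≤ -4 give: ℓ=4 → 1; ℓ=5 → 2; ℓ=6 → 3; ℓ=7 → 4; ℓ=8 → 5.
Orbitals: 1 + 2 + 3 + 4 + 5 = 15. Each orbital carries two spin states, so 15 × 2 = 30 states.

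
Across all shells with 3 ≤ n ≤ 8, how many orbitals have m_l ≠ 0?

166

Count contributing orbitals for each principal shell:
n=3 → 6; n=4 → 12; n=5 → 20; n=6 → 30; n=7 → 42; n=8 → 56.
Total orbitals: 6 + 12 + 20 + 30 + 42 + 56 = 166.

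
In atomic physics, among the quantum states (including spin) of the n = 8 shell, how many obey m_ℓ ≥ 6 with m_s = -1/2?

3

With n = 8 the allowed ℓ are 0, 1, …, 7.
Orbitals with m_ℓ ≥ 6, by ℓ: ℓ=6 → 1; ℓ=7 → 2.
Orbitals: 1 + 2 = 3. With m_s fixed to a single value there is one state per orbital, giving 3 states.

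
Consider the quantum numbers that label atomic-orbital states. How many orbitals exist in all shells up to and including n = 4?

30

Total orbitals = 1² + 2² + 3² + 4² = 30.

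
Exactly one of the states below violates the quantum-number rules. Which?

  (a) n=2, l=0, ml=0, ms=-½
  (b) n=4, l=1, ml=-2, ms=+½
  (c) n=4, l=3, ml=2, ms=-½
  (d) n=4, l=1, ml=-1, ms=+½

(b)

(b) has |ml| = 2 > l = 1, violating −l ≤ ml ≤ l.
The remaining sets (a), (c), (d) satisfy all four rules.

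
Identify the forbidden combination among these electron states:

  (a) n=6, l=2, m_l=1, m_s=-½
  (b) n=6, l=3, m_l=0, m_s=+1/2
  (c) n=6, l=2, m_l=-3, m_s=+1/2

(c) has |m_l| = 3 > l = 2, violating −l ≤ m_l ≤ l.
The remaining sets (a), (b) satisfy all four rules.

(c)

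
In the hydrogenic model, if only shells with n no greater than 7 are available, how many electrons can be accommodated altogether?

280

Total orbitals = 1² + 2² + 3² + 4² + 5² + 6² + 7² = 140. Doubling for spin gives 280 electrons.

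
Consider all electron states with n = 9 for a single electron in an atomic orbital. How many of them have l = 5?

22

With n = 9 the allowed l are 0, 1, …, 8.
Orbitals with l = 5, by l: l=5 → 11.
Orbitals: 11. Each orbital carries two spin states, so 11 × 2 = 22 states.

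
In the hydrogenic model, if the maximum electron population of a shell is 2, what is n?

2n² = 2 ⇒ n² = 1 ⇒ n = 1.

n = 1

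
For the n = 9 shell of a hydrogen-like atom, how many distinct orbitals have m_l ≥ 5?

Orbitals with m_l ≥ 5, by l: l=5 → 1; l=6 → 2; l=7 → 3; l=8 → 4.
Total orbitals: 1 + 2 + 3 + 4 = 10.

10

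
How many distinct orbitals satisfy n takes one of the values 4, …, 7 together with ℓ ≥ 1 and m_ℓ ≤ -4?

Go shell by shell, enumerating (ℓ, m_ℓ) with ℓ ≥ 1 and m_ℓ ≤ -4:
n=5 → 1; n=6 → 3; n=7 → 6.
Total orbitals: 1 + 3 + 6 = 10.

10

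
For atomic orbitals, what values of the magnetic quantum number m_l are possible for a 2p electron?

-1, 0, 1

The 2p subshell has l = 1, and m_l takes every integer from −l to +l. With l = 1 that gives the 3 values -1, 0, 1.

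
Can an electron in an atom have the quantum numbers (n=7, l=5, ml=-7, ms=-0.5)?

The magnetic quantum number must satisfy −l ≤ ml ≤ l. With l = 5, ml can only be -5, -4, -3, -2, -1, 0, 1, 2, 3, 4, 5, so ml = -7 is forbidden.

Invalid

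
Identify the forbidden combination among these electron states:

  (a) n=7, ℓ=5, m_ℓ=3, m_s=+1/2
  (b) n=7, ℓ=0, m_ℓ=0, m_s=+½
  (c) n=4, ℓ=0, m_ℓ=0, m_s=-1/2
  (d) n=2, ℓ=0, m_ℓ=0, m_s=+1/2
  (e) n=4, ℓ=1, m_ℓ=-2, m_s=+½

(e) has |m_ℓ| = 2 > ℓ = 1, violating −ℓ ≤ m_ℓ ≤ ℓ.
The remaining sets (a), (b), (c), (d) satisfy all four rules.

(e)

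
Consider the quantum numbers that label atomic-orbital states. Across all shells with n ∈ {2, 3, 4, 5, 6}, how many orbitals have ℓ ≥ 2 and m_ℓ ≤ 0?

40

Treat each shell separately and count matching orbitals:
n=3 → 3; n=4 → 7; n=5 → 12; n=6 → 18.
Total orbitals: 3 + 7 + 12 + 18 = 40.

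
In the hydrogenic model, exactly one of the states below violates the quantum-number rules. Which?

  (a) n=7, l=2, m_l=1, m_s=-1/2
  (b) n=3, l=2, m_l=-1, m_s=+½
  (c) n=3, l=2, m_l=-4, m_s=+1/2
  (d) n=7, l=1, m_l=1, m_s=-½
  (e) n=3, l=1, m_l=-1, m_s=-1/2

(c) has |m_l| = 4 > l = 2, violating −l ≤ m_l ≤ l.
The remaining sets (a), (b), (d), (e) satisfy all four rules.

(c)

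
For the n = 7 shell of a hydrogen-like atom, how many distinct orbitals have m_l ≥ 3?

The (l, m_l) pairs meeting m_l ≥ 3 give: l=3 → 1; l=4 → 2; l=5 → 3; l=6 → 4.
Total orbitals: 1 + 2 + 3 + 4 = 10.

10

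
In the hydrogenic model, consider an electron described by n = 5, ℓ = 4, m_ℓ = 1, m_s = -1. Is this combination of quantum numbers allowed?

The spin quantum number for an electron can only be m_s = +1/2 or −1/2; m_s = -1 is not one of those.

Not allowed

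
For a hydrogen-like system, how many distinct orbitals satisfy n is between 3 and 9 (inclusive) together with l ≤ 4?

150

Treat each shell separately and count matching orbitals:
n=3 → 9; n=4 → 16; n=5 → 25; n=6 → 25; n=7 → 25; n=8 → 25; n=9 → 25.
Total orbitals: 9 + 16 + 25 + 25 + 25 + 25 + 25 = 150.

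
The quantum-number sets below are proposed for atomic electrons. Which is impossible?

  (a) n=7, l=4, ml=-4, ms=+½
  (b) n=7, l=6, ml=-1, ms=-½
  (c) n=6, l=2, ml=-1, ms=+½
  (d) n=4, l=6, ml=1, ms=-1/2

(d) has l = 6 ≥ n = 4, violating 0 ≤ l ≤ n−1.
The remaining sets (a), (b), (c) satisfy all four rules.

(d)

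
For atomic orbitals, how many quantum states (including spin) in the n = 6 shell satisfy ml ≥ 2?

The (l, ml) pairs meeting ml ≥ 2 give: l=2 → 1; l=3 → 2; l=4 → 3; l=5 → 4.
Orbitals: 1 + 2 + 3 + 4 = 10. Each orbital carries two spin states, so 10 × 2 = 20 states.

20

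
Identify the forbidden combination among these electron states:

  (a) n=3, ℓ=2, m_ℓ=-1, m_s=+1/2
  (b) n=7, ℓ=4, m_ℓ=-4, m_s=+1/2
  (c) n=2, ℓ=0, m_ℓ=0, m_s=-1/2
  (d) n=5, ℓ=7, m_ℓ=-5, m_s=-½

(d) has ℓ = 7 ≥ n = 5, violating 0 ≤ ℓ ≤ n−1.
The remaining sets (a), (b), (c) satisfy all four rules.

(d)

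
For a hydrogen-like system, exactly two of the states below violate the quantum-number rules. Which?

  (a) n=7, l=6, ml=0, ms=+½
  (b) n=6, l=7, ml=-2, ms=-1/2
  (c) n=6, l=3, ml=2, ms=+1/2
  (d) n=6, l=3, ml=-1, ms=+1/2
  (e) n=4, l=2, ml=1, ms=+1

(b) has l = 7 ≥ n = 6, violating 0 ≤ l ≤ n−1.
(e) has ms = +1, but an electron's spin must be ±1/2.
The remaining sets (a), (c), (d) satisfy all four rules.

(b) and (e)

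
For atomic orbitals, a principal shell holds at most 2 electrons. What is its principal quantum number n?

n = 1

2n² = 2 ⇒ n² = 1 ⇒ n = 1.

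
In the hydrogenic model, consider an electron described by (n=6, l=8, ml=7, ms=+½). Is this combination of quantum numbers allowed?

Invalid

The orbital quantum number must satisfy 0 ≤ l ≤ n−1. With n = 6 the allowed l values are 0, 1, 2, 3, 4, 5, so l = 8 is out of range.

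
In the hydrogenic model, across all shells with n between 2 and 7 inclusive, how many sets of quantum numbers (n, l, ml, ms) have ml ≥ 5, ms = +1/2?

Treat each shell separately and count matching orbitals:
n=6 → 1; n=7 → 3.
Orbitals: 1 + 3 = 4. With ms fixed to +1/2 there is one state per orbital, so 4 states.

4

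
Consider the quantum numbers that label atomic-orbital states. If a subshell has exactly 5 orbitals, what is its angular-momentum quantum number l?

2l+1 = 5 gives l = 2.

l = 2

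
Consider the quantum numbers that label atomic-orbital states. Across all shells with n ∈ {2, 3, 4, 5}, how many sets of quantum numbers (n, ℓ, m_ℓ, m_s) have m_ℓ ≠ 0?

80

Per-shell orbital counts meeting the constraint:
n=2 → 2; n=3 → 6; n=4 → 12; n=5 → 20.
Orbitals: 2 + 6 + 12 + 20 = 40. Including both spin states (m_s = ±1/2) gives 2 × 40 = 80 states.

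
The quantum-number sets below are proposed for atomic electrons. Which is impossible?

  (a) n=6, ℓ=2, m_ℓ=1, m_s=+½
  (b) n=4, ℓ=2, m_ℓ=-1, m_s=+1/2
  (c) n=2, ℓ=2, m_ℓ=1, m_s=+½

(c)

(c) has ℓ = 2 ≥ n = 2, violating 0 ≤ ℓ ≤ n−1.
The remaining sets (a), (b) satisfy all four rules.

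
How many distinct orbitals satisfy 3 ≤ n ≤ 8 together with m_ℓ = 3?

Count contributing orbitals for each principal shell:
n=4 → 1; n=5 → 2; n=6 → 3; n=7 → 4; n=8 → 5.
Total orbitals: 1 + 2 + 3 + 4 + 5 = 15.

15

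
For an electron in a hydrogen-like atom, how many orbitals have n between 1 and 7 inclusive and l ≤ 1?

For each n in the range, tally the orbitals obeying l ≤ 1:
n=1 → 1; n=2 → 4; n=3 → 4; n=4 → 4; n=5 → 4; n=6 → 4; n=7 → 4.
Total orbitals: 1 + 4 + 4 + 4 + 4 + 4 + 4 = 25.

25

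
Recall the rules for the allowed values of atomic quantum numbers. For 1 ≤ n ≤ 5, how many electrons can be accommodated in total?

Total orbitals = 1² + 2² + 3² + 4² + 5² = 55. Doubling for spin gives 110 electrons.

110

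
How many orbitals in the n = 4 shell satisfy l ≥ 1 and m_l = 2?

2

For n = 4, l ranges over 0 … 3.
Per l-value: l=2 → 1; l=3 → 1.
Total orbitals: 1 + 1 = 2.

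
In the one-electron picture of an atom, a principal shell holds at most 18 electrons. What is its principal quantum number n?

n = 3

2n² = 18 ⇒ n² = 9 ⇒ n = 3.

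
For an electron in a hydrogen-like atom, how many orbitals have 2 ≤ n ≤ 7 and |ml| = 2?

Treat each shell separately and count matching orbitals:
n=3 → 2; n=4 → 4; n=5 → 6; n=6 → 8; n=7 → 10.
Total orbitals: 2 + 4 + 6 + 8 + 10 = 30.

30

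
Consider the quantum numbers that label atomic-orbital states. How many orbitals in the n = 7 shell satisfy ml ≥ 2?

Go through l = 0, …, 6 (the values permitted for n = 7).
The (l, ml) pairs meeting ml ≥ 2 give: l=2 → 1; l=3 → 2; l=4 → 3; l=5 → 4; l=6 → 5.
Total orbitals: 1 + 2 + 3 + 4 + 5 = 15.

15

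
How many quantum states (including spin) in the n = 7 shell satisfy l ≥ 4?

With n = 7 the allowed l are 0, 1, …, 6.
Per l-value: l=4 → 9; l=5 → 11; l=6 → 13.
Orbitals: 9 + 11 + 13 = 33. Each orbital carries two spin states, so 33 × 2 = 66 states.

66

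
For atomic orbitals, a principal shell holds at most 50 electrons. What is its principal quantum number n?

n = 5

2n² = 50 ⇒ n² = 25 ⇒ n = 5.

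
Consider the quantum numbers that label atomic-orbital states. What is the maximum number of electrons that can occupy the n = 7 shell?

A shell holds 2n² electrons: 2 × 7² = 2 × 49 = 98.

98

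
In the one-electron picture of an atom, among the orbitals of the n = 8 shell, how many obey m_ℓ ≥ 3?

The n = 8 shell has ℓ = 0 through 7; check each.
Contributions: ℓ=3 → 1; ℓ=4 → 2; ℓ=5 → 3; ℓ=6 → 4; ℓ=7 → 5.
Total orbitals: 1 + 2 + 3 + 4 + 5 = 15.

15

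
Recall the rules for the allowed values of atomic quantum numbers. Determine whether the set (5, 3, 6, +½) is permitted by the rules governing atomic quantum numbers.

Invalid

The magnetic quantum number must satisfy −l ≤ ml ≤ l. With l = 3, ml can only be -3, -2, -1, 0, 1, 2, 3, so ml = 6 is forbidden.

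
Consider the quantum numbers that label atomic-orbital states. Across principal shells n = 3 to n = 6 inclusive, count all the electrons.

172

Shell n has n² orbitals: 3²=9 + 4²=16 + 5²=25 + 6²=36 = 86 orbitals.
Two spin states per orbital: 2 × 86 = 172 electrons.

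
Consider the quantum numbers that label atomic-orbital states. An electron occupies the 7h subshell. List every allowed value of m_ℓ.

The 7h subshell has ℓ = 5, and m_ℓ takes every integer from −ℓ to +ℓ. With ℓ = 5 that gives the 11 values -5, -4, -3, -2, -1, 0, 1, 2, 3, 4, 5.

-5, -4, -3, -2, -1, 0, 1, 2, 3, 4, 5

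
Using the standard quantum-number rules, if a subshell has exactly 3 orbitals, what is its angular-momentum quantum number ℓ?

2ℓ+1 = 3 gives ℓ = 1.

ℓ = 1 (p)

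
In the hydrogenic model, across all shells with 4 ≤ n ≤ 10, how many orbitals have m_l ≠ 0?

322

Count contributing orbitals for each principal shell:
n=4 → 12; n=5 → 20; n=6 → 30; n=7 → 42; n=8 → 56; n=9 → 72; n=10 → 90.
Total orbitals: 12 + 20 + 30 + 42 + 56 + 72 + 90 = 322.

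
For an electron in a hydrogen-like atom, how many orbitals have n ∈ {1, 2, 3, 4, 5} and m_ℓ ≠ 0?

Treat each shell separately and count matching orbitals:
n=2 → 2; n=3 → 6; n=4 → 12; n=5 → 20.
Total orbitals: 2 + 6 + 12 + 20 = 40.

40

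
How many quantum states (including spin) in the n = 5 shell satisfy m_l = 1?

8

The n = 5 shell has l = 0 through 4; check each.
Orbitals with m_l = 1, by l: l=1 → 1; l=2 → 1; l=3 → 1; l=4 → 1.
Orbitals: 1 + 1 + 1 + 1 = 4. Each orbital carries two spin states, so 4 × 2 = 8 states.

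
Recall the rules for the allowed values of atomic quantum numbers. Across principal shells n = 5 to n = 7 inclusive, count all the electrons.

220

Shell n has n² orbitals: 5²=25 + 6²=36 + 7²=49 = 110 orbitals.
Two spin states per orbital: 2 × 110 = 220 electrons.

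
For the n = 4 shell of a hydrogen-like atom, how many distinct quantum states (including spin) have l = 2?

10

With n = 4 the allowed l are 0, 1, …, 3.
The (l, m_l) pairs meeting l = 2 give: l=2 → 5.
Orbitals: 5. Each orbital carries two spin states, so 5 × 2 = 10 states.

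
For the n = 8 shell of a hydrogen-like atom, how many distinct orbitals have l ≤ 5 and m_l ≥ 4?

Go through l = 0, …, 7 (the values permitted for n = 8).
Orbitals with l ≤ 5 and m_l ≥ 4, by l: l=4 → 1; l=5 → 2.
Total orbitals: 1 + 2 = 3.

3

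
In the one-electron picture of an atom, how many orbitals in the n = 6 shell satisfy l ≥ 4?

20

With n = 6 the allowed l are 0, 1, …, 5.
The (l, ml) pairs meeting l ≥ 4 give: l=4 → 9; l=5 → 11.
Total orbitals: 9 + 11 = 20.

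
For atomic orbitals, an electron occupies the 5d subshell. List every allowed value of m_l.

The 5d subshell has l = 2, and m_l takes every integer from −l to +l. With l = 2 that gives the 5 values -2, -1, 0, 1, 2.

-2, -1, 0, 1, 2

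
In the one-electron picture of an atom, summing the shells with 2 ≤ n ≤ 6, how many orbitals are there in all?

90

Shell n has n² orbitals: 2²=4 + 3²=9 + 4²=16 + 5²=25 + 6²=36 = 90 orbitals.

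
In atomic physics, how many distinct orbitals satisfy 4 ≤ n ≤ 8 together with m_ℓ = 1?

25

Count contributing orbitals for each principal shell:
n=4 → 3; n=5 → 4; n=6 → 5; n=7 → 6; n=8 → 7.
Total orbitals: 3 + 4 + 5 + 6 + 7 = 25.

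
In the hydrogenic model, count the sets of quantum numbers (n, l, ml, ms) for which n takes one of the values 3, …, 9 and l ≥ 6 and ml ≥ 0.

92

For each n in the range, tally the orbitals obeying l ≥ 6 and ml ≥ 0:
n=7 → 7; n=8 → 15; n=9 → 24.
Orbitals: 7 + 15 + 24 = 46. Including both spin states (ms = ±1/2) gives 2 × 46 = 92 states.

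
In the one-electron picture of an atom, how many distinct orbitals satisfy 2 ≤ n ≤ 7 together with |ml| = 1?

42

Go shell by shell, enumerating (l, ml) with |ml| = 1:
n=2 → 2; n=3 → 4; n=4 → 6; n=5 → 8; n=6 → 10; n=7 → 12.
Total orbitals: 2 + 4 + 6 + 8 + 10 + 12 = 42.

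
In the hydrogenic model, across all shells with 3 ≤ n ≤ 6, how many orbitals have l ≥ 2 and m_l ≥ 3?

10

Per-shell orbital counts meeting the constraint:
n=4 → 1; n=5 → 3; n=6 → 6.
Total orbitals: 1 + 3 + 6 = 10.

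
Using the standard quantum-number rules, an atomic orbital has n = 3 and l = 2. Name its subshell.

l = 2 corresponds to the letter 'd', so the subshell is 3d.

3d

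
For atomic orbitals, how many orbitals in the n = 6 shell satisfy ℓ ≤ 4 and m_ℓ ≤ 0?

Go through ℓ = 0, …, 5 (the values permitted for n = 6).
Contributions: ℓ=0 → 1; ℓ=1 → 2; ℓ=2 → 3; ℓ=3 → 4; ℓ=4 → 5.
Total orbitals: 1 + 2 + 3 + 4 + 5 = 15.

15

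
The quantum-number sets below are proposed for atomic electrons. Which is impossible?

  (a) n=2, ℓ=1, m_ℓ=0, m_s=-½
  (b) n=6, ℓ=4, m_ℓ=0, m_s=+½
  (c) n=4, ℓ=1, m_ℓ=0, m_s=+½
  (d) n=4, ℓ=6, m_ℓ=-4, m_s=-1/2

(d)

(d) has ℓ = 6 ≥ n = 4, violating 0 ≤ ℓ ≤ n−1.
The remaining sets (a), (b), (c) satisfy all four rules.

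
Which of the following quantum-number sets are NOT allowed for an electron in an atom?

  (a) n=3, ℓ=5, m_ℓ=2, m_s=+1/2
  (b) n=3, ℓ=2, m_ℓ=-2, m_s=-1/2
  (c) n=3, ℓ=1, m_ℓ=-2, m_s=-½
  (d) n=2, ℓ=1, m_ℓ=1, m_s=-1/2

(a) and (c)

(a) has ℓ = 5 ≥ n = 3, violating 0 ≤ ℓ ≤ n−1.
(c) has |m_ℓ| = 2 > ℓ = 1, violating −ℓ ≤ m_ℓ ≤ ℓ.
The remaining sets (b), (d) satisfy all four rules.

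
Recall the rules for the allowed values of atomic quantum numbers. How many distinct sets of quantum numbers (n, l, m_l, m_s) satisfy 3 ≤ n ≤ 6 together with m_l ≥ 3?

Go shell by shell, enumerating (l, m_l) with m_l ≥ 3:
n=4 → 1; n=5 → 3; n=6 → 6.
Orbitals: 1 + 3 + 6 = 10. Including both spin states (m_s = ±1/2) gives 2 × 10 = 20 states.

20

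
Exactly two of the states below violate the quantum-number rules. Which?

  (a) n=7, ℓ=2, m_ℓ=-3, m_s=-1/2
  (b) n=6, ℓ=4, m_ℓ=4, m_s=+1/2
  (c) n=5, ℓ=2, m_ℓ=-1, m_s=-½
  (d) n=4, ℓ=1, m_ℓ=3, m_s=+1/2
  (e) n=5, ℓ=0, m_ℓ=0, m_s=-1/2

(a) and (d)

(a) has |m_ℓ| = 3 > ℓ = 2, violating −ℓ ≤ m_ℓ ≤ ℓ.
(d) has |m_ℓ| = 3 > ℓ = 1, violating −ℓ ≤ m_ℓ ≤ ℓ.
The remaining sets (b), (c), (e) satisfy all four rules.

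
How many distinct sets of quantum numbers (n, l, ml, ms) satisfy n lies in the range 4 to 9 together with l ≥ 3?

Per-shell orbital counts meeting the constraint:
n=4 → 7; n=5 → 16; n=6 → 27; n=7 → 40; n=8 → 55; n=9 → 72.
Orbitals: 7 + 16 + 27 + 40 + 55 + 72 = 217. Including both spin states (ms = ±1/2) gives 2 × 217 = 434 states.

434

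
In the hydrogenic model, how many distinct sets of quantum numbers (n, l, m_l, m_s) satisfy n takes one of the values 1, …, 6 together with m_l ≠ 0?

Count contributing orbitals for each principal shell:
n=2 → 2; n=3 → 6; n=4 → 12; n=5 → 20; n=6 → 30.
Orbitals: 2 + 6 + 12 + 20 + 30 = 70. Including both spin states (m_s = ±1/2) gives 2 × 70 = 140 states.

140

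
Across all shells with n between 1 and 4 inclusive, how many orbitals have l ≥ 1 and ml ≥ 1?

Treat each shell separately and count matching orbitals:
n=2 → 1; n=3 → 3; n=4 → 6.
Total orbitals: 1 + 3 + 6 = 10.

10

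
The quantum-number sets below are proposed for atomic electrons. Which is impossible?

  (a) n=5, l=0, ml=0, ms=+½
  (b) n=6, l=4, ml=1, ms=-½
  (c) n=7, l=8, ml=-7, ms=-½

(c)

(c) has l = 8 ≥ n = 7, violating 0 ≤ l ≤ n−1.
The remaining sets (a), (b) satisfy all four rules.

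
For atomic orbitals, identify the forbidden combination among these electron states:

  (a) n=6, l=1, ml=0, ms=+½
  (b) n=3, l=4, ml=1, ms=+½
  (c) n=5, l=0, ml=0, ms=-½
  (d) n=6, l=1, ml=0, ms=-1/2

(b)

(b) has l = 4 ≥ n = 3, violating 0 ≤ l ≤ n−1.
The remaining sets (a), (c), (d) satisfy all four rules.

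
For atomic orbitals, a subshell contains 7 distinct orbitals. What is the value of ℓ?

ℓ = 3

2ℓ+1 = 7 gives ℓ = 3.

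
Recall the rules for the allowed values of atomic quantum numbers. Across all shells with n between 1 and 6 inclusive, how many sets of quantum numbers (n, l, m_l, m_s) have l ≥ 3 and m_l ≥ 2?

32

Work shell by shell — for each n, count the (l, m_l) pairs that satisfy l ≥ 3 and m_l ≥ 2:
n=4 → 2; n=5 → 5; n=6 → 9.
Orbitals: 2 + 5 + 9 = 16. Including both spin states (m_s = ±1/2) gives 2 × 16 = 32 states.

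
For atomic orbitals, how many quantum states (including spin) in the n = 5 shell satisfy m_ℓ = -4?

2

Go through ℓ = 0, …, 4 (the values permitted for n = 5).
Contributions: ℓ=4 → 1.
Orbitals: 1. Each orbital carries two spin states, so 1 × 2 = 2 states.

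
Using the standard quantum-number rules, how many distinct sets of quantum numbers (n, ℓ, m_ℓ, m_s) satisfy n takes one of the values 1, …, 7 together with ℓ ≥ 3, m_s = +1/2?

90

Go shell by shell, enumerating (ℓ, m_ℓ) with ℓ ≥ 3:
n=4 → 7; n=5 → 16; n=6 → 27; n=7 → 40.
Orbitals: 7 + 16 + 27 + 40 = 90. With m_s fixed to +1/2 there is one state per orbital, so 90 states.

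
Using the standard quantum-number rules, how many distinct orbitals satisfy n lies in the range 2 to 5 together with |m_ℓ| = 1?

20

Work shell by shell — for each n, count the (ℓ, m_ℓ) pairs that satisfy |m_ℓ| = 1:
n=2 → 2; n=3 → 4; n=4 → 6; n=5 → 8.
Total orbitals: 2 + 4 + 6 + 8 = 20.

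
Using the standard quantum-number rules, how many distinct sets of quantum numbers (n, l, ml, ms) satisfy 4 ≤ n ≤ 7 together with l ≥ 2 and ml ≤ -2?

For each n in the range, tally the orbitals obeying l ≥ 2 and ml ≤ -2:
n=4 → 3; n=5 → 6; n=6 → 10; n=7 → 15.
Orbitals: 3 + 6 + 10 + 15 = 34. Including both spin states (ms = ±1/2) gives 2 × 34 = 68 states.

68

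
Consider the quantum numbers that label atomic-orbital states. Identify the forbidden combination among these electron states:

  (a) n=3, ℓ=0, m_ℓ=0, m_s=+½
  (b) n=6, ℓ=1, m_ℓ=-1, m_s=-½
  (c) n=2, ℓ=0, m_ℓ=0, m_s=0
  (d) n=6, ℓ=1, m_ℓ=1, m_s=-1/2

(c) has m_s = 0, but an electron's spin must be ±1/2.
The remaining sets (a), (b), (d) satisfy all four rules.

(c)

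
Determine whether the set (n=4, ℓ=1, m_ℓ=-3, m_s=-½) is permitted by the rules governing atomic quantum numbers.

The magnetic quantum number must satisfy −ℓ ≤ m_ℓ ≤ ℓ. With ℓ = 1, m_ℓ can only be -1, 0, 1, so m_ℓ = -3 is forbidden.

Invalid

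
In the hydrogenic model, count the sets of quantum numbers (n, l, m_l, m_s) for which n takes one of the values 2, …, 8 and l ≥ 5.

Treat each shell separately and count matching orbitals:
n=6 → 11; n=7 → 24; n=8 → 39.
Orbitals: 11 + 24 + 39 = 74. Including both spin states (m_s = ±1/2) gives 2 × 74 = 148 states.

148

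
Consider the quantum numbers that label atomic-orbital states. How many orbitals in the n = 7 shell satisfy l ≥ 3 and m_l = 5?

2

For n = 7, l ranges over 0 … 6.
Contributions: l=5 → 1; l=6 → 1.
Total orbitals: 1 + 1 = 2.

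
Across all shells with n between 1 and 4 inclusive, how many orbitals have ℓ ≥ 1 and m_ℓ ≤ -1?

Work shell by shell — for each n, count the (ℓ, m_ℓ) pairs that satisfy ℓ ≥ 1 and m_ℓ ≤ -1:
n=2 → 1; n=3 → 3; n=4 → 6.
Total orbitals: 1 + 3 + 6 = 10.

10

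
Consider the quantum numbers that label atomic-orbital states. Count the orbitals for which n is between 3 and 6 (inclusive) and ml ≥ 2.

Work shell by shell — for each n, count the (l, ml) pairs that satisfy ml ≥ 2:
n=3 → 1; n=4 → 3; n=5 → 6; n=6 → 10.
Total orbitals: 1 + 3 + 6 + 10 = 20.

20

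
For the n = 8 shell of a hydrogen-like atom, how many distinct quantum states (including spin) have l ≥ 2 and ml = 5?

6

For n = 8, l ranges over 0 … 7.
The (l, ml) pairs meeting l ≥ 2 and ml = 5 give: l=5 → 1; l=6 → 1; l=7 → 1.
Orbitals: 1 + 1 + 1 = 3. Each orbital carries two spin states, so 3 × 2 = 6 states.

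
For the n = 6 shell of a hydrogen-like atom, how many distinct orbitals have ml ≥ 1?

15

Go through l = 0, …, 5 (the values permitted for n = 6).
Orbitals with ml ≥ 1, by l: l=1 → 1; l=2 → 2; l=3 → 3; l=4 → 4; l=5 → 5.
Total orbitals: 1 + 2 + 3 + 4 + 5 = 15.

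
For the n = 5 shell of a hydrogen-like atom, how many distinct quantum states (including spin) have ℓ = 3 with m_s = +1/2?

Orbitals with ℓ = 3, by ℓ: ℓ=3 → 7.
Orbitals: 7. With m_s fixed to a single value there is one state per orbital, giving 7 states.

7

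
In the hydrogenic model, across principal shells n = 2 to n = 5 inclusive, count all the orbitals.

Shell n has n² orbitals: 2²=4 + 3²=9 + 4²=16 + 5²=25 = 54 orbitals.

54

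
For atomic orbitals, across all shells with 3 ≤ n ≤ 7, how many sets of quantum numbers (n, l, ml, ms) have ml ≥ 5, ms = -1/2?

4

For each n in the range, tally the orbitals obeying ml ≥ 5:
n=6 → 1; n=7 → 3.
Orbitals: 1 + 3 = 4. With ms fixed to -1/2 there is one state per orbital, so 4 states.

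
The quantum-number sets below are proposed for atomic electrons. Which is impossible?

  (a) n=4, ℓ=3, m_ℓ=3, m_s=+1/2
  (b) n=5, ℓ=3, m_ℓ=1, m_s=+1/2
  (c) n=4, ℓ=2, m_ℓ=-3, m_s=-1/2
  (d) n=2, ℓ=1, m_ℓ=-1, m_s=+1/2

(c)

(c) has |m_ℓ| = 3 > ℓ = 2, violating −ℓ ≤ m_ℓ ≤ ℓ.
The remaining sets (a), (b), (d) satisfy all four rules.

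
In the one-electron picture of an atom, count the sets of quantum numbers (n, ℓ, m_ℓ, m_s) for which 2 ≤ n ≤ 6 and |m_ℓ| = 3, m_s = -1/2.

12

Go shell by shell, enumerating (ℓ, m_ℓ) with |m_ℓ| = 3:
n=4 → 2; n=5 → 4; n=6 → 6.
Orbitals: 2 + 4 + 6 = 12. With m_s fixed to -1/2 there is one state per orbital, so 12 states.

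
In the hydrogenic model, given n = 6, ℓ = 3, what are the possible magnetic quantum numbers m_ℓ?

m_ℓ takes every integer from −ℓ to +ℓ. With ℓ = 3 that gives the 7 values -3, -2, -1, 0, 1, 2, 3.

-3, -2, -1, 0, 1, 2, 3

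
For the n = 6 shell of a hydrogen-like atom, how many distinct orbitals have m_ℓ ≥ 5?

With n = 6 the allowed ℓ are 0, 1, …, 5.
The (ℓ, m_ℓ) pairs meeting m_ℓ ≥ 5 give: ℓ=5 → 1.
Total orbitals: 1.

1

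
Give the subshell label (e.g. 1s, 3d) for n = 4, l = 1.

l = 1 corresponds to the letter 'p', so the subshell is 4p.

4p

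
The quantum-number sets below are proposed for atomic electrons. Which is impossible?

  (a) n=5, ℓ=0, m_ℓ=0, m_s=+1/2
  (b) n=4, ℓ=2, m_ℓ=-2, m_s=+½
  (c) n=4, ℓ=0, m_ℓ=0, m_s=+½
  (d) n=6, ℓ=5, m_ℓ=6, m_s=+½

(d)

(d) has |m_ℓ| = 6 > ℓ = 5, violating −ℓ ≤ m_ℓ ≤ ℓ.
The remaining sets (a), (b), (c) satisfy all four rules.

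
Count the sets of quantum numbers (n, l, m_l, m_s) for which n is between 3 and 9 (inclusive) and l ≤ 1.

Go shell by shell, enumerating (l, m_l) with l ≤ 1:
n=3 → 4; n=4 → 4; n=5 → 4; n=6 → 4; n=7 → 4; n=8 → 4; n=9 → 4.
Orbitals: 4 + 4 + 4 + 4 + 4 + 4 + 4 = 28. Including both spin states (m_s = ±1/2) gives 2 × 28 = 56 states.

56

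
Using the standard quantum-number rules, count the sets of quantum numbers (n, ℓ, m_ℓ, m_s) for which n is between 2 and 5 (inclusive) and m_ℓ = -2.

For each n in the range, tally the orbitals obeying m_ℓ = -2:
n=3 → 1; n=4 → 2; n=5 → 3.
Orbitals: 1 + 2 + 3 = 6. Including both spin states (m_s = ±1/2) gives 2 × 6 = 12 states.

12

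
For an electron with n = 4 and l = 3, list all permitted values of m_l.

-3, -2, -1, 0, 1, 2, 3

m_l takes every integer from −l to +l. With l = 3 that gives the 7 values -3, -2, -1, 0, 1, 2, 3.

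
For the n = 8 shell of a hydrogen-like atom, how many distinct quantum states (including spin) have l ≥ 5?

The n = 8 shell has l = 0 through 7; check each.
The (l, ml) pairs meeting l ≥ 5 give: l=5 → 11; l=6 → 13; l=7 → 15.
Orbitals: 11 + 13 + 15 = 39. Each orbital carries two spin states, so 39 × 2 = 78 states.

78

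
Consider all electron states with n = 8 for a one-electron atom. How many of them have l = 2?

10

The (l, ml) pairs meeting l = 2 give: l=2 → 5.
Orbitals: 5. Each orbital carries two spin states, so 5 × 2 = 10 states.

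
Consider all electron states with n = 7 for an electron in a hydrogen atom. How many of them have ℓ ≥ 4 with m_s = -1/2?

Go through ℓ = 0, …, 6 (the values permitted for n = 7).
Orbitals with ℓ ≥ 4, by ℓ: ℓ=4 → 9; ℓ=5 → 11; ℓ=6 → 13.
Orbitals: 9 + 11 + 13 = 33. With m_s fixed to a single value there is one state per orbital, giving 33 states.

33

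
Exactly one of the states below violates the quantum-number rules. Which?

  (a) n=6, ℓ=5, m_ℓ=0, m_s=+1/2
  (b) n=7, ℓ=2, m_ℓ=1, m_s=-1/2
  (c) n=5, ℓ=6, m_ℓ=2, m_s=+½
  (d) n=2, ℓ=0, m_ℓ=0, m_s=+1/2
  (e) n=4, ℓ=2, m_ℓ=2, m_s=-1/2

(c) has ℓ = 6 ≥ n = 5, violating 0 ≤ ℓ ≤ n−1.
The remaining sets (a), (b), (d), (e) satisfy all four rules.

(c)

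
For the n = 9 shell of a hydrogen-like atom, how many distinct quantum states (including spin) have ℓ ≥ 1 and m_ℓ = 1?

Contributions: ℓ=1 → 1; ℓ=2 → 1; ℓ=3 → 1; ℓ=4 → 1; ℓ=5 → 1; ℓ=6 → 1; ℓ=7 → 1; ℓ=8 → 1.
Orbitals: 1 + 1 + 1 + 1 + 1 + 1 + 1 + 1 = 8. Each orbital carries two spin states, so 8 × 2 = 16 states.

16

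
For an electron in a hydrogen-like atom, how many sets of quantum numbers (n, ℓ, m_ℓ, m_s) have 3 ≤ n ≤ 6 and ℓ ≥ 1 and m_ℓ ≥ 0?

Count contributing orbitals for each principal shell:
n=3 → 5; n=4 → 9; n=5 → 14; n=6 → 20.
Orbitals: 5 + 9 + 14 + 20 = 48. Including both spin states (m_s = ±1/2) gives 2 × 48 = 96 states.

96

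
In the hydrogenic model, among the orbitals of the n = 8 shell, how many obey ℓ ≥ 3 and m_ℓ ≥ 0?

Per ℓ-value: ℓ=3 → 4; ℓ=4 → 5; ℓ=5 → 6; ℓ=6 → 7; ℓ=7 → 8.
Total orbitals: 4 + 5 + 6 + 7 + 8 = 30.

30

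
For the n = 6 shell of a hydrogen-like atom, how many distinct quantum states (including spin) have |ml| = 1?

20

With n = 6 the allowed l are 0, 1, …, 5.
Contributions: l=1 → 2; l=2 → 2; l=3 → 2; l=4 → 2; l=5 → 2.
Orbitals: 2 + 2 + 2 + 2 + 2 = 10. Each orbital carries two spin states, so 10 × 2 = 20 states.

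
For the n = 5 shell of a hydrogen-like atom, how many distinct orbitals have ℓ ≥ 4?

9

Orbitals with ℓ ≥ 4, by ℓ: ℓ=4 → 9.
Total orbitals: 9.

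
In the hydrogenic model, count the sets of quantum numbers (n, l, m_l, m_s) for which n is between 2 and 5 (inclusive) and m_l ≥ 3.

8

Go shell by shell, enumerating (l, m_l) with m_l ≥ 3:
n=4 → 1; n=5 → 3.
Orbitals: 1 + 3 = 4. Including both spin states (m_s = ±1/2) gives 2 × 4 = 8 states.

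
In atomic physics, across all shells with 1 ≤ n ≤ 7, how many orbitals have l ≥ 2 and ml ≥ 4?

Treat each shell separately and count matching orbitals:
n=5 → 1; n=6 → 3; n=7 → 6.
Total orbitals: 1 + 3 + 6 = 10.

10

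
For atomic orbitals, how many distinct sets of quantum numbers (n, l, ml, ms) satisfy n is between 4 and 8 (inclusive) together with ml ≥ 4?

40

Go shell by shell, enumerating (l, ml) with ml ≥ 4:
n=5 → 1; n=6 → 3; n=7 → 6; n=8 → 10.
Orbitals: 1 + 3 + 6 + 10 = 20. Including both spin states (ms = ±1/2) gives 2 × 20 = 40 states.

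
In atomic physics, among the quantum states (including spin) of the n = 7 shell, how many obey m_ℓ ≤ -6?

2

Go through ℓ = 0, …, 6 (the values permitted for n = 7).
The (ℓ, m_ℓ) pairs meeting m_ℓ ≤ -6 give: ℓ=6 → 1.
Orbitals: 1. Each orbital carries two spin states, so 1 × 2 = 2 states.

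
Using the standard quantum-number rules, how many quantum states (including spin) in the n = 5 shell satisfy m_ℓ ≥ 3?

Contributions: ℓ=3 → 1; ℓ=4 → 2.
Orbitals: 1 + 2 = 3. Each orbital carries two spin states, so 3 × 2 = 6 states.

6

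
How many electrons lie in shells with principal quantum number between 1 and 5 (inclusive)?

110

Shell n has n² orbitals: 1²=1 + 2²=4 + 3²=9 + 4²=16 + 5²=25 = 55 orbitals.
Two spin states per orbital: 2 × 55 = 110 electrons.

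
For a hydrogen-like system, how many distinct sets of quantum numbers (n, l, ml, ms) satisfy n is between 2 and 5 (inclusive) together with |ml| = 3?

Go shell by shell, enumerating (l, ml) with |ml| = 3:
n=4 → 2; n=5 → 4.
Orbitals: 2 + 4 = 6. Including both spin states (ms = ±1/2) gives 2 × 6 = 12 states.

12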